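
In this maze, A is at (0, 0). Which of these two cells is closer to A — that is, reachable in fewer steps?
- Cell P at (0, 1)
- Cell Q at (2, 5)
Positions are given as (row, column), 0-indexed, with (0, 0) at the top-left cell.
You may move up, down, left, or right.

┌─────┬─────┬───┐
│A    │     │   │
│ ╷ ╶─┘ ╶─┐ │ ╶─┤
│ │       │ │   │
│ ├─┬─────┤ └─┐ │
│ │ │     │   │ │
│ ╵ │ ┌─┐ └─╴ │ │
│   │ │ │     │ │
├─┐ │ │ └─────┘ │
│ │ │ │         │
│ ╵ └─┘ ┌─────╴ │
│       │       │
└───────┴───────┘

Shortest path A → P at (0, 1): 1 steps
Shortest path A → Q at (2, 5): 9 steps

P is closer (1 steps vs 9 steps).

Path to P:

┌─────┬─────┬───┐
│A P  │     │   │
│ ╷ ╶─┘ ╶─┐ │ ╶─┤
│ │       │ │   │
│ ├─┬─────┤ └─┐ │
│ │ │     │   │ │
│ ╵ │ ┌─┐ └─╴ │ │
│   │ │ │     │ │
├─┐ │ │ └─────┘ │
│ │ │ │         │
│ ╵ └─┘ ┌─────╴ │
│       │       │
└───────┴───────┘

Path to Q:

┌─────┬─────┬───┐
│A ↓  │↱ → ↓│   │
│ ╷ ╶─┘ ╶─┐ │ ╶─┤
│ │↳ → ↑  │↓│   │
│ ├─┬─────┤ └─┐ │
│ │ │     │Q  │ │
│ ╵ │ ┌─┐ └─╴ │ │
│   │ │ │     │ │
├─┐ │ │ └─────┘ │
│ │ │ │         │
│ ╵ └─┘ ┌─────╴ │
│       │       │
└───────┴───────┘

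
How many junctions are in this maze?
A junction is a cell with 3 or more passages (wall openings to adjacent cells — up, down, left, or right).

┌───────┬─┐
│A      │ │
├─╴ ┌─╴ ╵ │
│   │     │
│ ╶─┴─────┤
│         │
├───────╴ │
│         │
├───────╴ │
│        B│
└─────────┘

Checking each cell for number of passages:

Junctions found (3+ passages):
  (0, 1): 3 passages
  (1, 3): 3 passages
  (3, 4): 3 passages
Total junctions: 3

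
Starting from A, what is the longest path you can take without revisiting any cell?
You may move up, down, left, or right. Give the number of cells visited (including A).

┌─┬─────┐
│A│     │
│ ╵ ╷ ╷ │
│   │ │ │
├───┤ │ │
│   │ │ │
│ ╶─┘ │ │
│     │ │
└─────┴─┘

Finding longest simple path using DFS:
Start: (0, 0)
Longest path visits 12 cells
Path: A → down → right → up → right → down → down → down → left → left → up → right

Solution:

┌─┬─────┐
│A│↱ ↓  │
│ ╵ ╷ ╷ │
│↳ ↑│↓│ │
├───┤ │ │
│↱ B│↓│ │
│ ╶─┘ │ │
│↑ ← ↲│ │
└─────┴─┘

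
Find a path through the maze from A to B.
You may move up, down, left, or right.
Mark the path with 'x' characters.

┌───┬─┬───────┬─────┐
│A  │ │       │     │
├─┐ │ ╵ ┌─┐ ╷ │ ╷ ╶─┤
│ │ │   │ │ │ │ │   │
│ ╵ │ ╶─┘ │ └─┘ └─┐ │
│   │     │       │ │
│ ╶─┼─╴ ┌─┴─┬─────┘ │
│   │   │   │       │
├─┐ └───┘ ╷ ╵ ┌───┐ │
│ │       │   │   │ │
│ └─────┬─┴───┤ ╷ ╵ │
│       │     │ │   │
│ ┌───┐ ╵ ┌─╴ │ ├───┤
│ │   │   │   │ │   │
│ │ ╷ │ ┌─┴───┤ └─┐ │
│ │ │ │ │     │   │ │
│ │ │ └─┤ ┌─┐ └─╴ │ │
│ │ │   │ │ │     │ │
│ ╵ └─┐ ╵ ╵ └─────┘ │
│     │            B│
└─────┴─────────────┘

Finding the shortest path through the maze:
Path length: 40 steps
Directions: right → down → down → left → down → right → down → right → right → right → up → right → down → right → up → right → right → right → down → down → left → up → left → down → down → down → right → down → left → left → up → left → left → down → down → right → right → right → right → right

Solution:

┌───┬─┬───────┬─────┐
│A x│ │       │     │
├─┐ │ ╵ ┌─┐ ╷ │ ╷ ╶─┤
│ │x│   │ │ │ │ │   │
│ ╵ │ ╶─┘ │ └─┘ └─┐ │
│x x│     │       │ │
│ ╶─┼─╴ ┌─┴─┬─────┘ │
│x x│   │x x│x x x x│
├─┐ └───┘ ╷ ╵ ┌───┐ │
│ │x x x x│x x│x x│x│
│ └─────┬─┴───┤ ╷ ╵ │
│       │     │x│x x│
│ ┌───┐ ╵ ┌─╴ │ ├───┤
│ │   │   │   │x│   │
│ │ ╷ │ ┌─┴───┤ └─┐ │
│ │ │ │ │x x x│x x│ │
│ │ │ └─┤ ┌─┐ └─╴ │ │
│ │ │   │x│ │x x x│ │
│ ╵ └─┐ ╵ ╵ └─────┘ │
│     │  x x x x x B│
└─────┴─────────────┘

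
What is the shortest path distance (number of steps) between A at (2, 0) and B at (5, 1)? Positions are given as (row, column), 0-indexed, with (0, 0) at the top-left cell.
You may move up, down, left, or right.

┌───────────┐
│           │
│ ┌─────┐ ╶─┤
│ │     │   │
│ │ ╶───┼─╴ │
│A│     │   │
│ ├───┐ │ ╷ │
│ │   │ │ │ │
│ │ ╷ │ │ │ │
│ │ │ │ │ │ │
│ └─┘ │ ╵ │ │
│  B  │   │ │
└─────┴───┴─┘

Finding path from (2, 0) to (5, 1):
Path: (2,0) → (3,0) → (4,0) → (5,0) → (5,1)
Distance: 4 steps

Solution:

┌───────────┐
│           │
│ ┌─────┐ ╶─┤
│ │     │   │
│ │ ╶───┼─╴ │
│A│     │   │
│ ├───┐ │ ╷ │
│↓│   │ │ │ │
│ │ ╷ │ │ │ │
│↓│ │ │ │ │ │
│ └─┘ │ ╵ │ │
│↳ B  │   │ │
└─────┴───┴─┘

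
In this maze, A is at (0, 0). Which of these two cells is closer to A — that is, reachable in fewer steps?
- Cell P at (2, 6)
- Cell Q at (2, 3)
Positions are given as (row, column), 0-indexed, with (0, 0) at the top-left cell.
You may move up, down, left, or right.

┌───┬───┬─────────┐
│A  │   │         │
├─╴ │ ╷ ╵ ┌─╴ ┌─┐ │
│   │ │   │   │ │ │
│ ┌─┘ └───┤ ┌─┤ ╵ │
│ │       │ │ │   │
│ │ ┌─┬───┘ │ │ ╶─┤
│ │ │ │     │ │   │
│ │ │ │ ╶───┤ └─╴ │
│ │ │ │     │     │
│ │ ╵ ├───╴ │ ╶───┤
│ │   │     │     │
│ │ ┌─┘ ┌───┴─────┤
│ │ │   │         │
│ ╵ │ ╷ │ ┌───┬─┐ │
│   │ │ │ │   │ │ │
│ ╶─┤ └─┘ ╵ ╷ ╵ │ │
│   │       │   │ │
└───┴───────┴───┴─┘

Shortest path A → P at (2, 6): 36 steps
Shortest path A → Q at (2, 3): 17 steps

Q is closer (17 steps vs 36 steps).

Path to P:

┌───┬───┬─────────┐
│A ↓│↱ ↓│↱ → → → ↓│
├─╴ │ ╷ ╵ ┌─╴ ┌─┐ │
│↓ ↲│↑│↳ ↑│   │ │↓│
│ ┌─┘ └───┤ ┌─┤ ╵ │
│↓│↱ ↑    │ │P│↓ ↲│
│ │ ┌─┬───┘ │ │ ╶─┤
│↓│↑│ │     │↑│↳ ↓│
│ │ │ │ ╶───┤ └─╴ │
│↓│↑│ │     │↑ ← ↲│
│ │ ╵ ├───╴ │ ╶───┤
│↓│↑  │     │     │
│ │ ┌─┘ ┌───┴─────┤
│↓│↑│   │         │
│ ╵ │ ╷ │ ┌───┬─┐ │
│↳ ↑│ │ │ │   │ │ │
│ ╶─┤ └─┘ ╵ ╷ ╵ │ │
│   │       │   │ │
└───┴───────┴───┴─┘

Path to Q:

┌───┬───┬─────────┐
│A ↓│   │         │
├─╴ │ ╷ ╵ ┌─╴ ┌─┐ │
│↓ ↲│ │   │   │ │ │
│ ┌─┘ └───┤ ┌─┤ ╵ │
│↓│↱ → Q  │ │ │   │
│ │ ┌─┬───┘ │ │ ╶─┤
│↓│↑│ │     │ │   │
│ │ │ │ ╶───┤ └─╴ │
│↓│↑│ │     │     │
│ │ ╵ ├───╴ │ ╶───┤
│↓│↑  │     │     │
│ │ ┌─┘ ┌───┴─────┤
│↓│↑│   │         │
│ ╵ │ ╷ │ ┌───┬─┐ │
│↳ ↑│ │ │ │   │ │ │
│ ╶─┤ └─┘ ╵ ╷ ╵ │ │
│   │       │   │ │
└───┴───────┴───┴─┘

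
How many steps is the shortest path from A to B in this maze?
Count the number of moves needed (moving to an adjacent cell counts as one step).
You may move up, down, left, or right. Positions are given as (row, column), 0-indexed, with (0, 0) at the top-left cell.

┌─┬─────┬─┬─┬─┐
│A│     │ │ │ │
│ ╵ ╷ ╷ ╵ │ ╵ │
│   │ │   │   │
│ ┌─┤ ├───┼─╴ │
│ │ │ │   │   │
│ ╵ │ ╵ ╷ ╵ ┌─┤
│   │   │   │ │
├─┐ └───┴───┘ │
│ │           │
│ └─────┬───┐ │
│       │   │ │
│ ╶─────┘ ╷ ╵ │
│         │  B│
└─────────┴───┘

Using BFS to find shortest path:
Start: (0, 0), End: (6, 6)
Path found:
(0,0) → (1,0) → (2,0) → (3,0) → (3,1) → (4,1) → (4,2) → (4,3) → (4,4) → (4,5) → (4,6) → (5,6) → (6,6)
Number of steps: 12

Solution:

┌─┬─────┬─┬─┬─┐
│A│     │ │ │ │
│ ╵ ╷ ╷ ╵ │ ╵ │
│↓  │ │   │   │
│ ┌─┤ ├───┼─╴ │
│↓│ │ │   │   │
│ ╵ │ ╵ ╷ ╵ ┌─┤
│↳ ↓│   │   │ │
├─┐ └───┴───┘ │
│ │↳ → → → → ↓│
│ └─────┬───┐ │
│       │   │↓│
│ ╶─────┘ ╷ ╵ │
│         │  B│
└─────────┴───┘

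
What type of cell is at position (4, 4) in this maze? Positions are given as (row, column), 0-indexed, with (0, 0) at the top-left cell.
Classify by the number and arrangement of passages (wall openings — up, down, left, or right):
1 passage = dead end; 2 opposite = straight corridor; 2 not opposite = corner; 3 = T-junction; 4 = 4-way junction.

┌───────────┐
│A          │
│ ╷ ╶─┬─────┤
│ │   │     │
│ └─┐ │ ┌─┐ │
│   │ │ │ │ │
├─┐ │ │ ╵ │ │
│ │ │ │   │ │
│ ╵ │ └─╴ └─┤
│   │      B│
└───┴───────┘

Checking cell at (4, 4):
Number of passages: 3
Cell type: T-junction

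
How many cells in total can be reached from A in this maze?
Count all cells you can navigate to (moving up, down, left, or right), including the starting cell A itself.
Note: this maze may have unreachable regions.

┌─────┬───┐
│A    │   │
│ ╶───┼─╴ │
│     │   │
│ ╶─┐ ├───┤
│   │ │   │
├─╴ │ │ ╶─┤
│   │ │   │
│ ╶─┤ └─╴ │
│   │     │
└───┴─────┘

Using BFS/flood-fill to find all reachable cells from A:
Maze size: 5 × 5 = 25 total cells
4 cell(s) are walled off and cannot be reached from A.
Reachable cells: 21

Reachable region (· marks reachable cells):

┌─────┬───┐
│A · ·│   │
│ ╶───┼─╴ │
│· · ·│   │
│ ╶─┐ ├───┤
│· ·│·│· ·│
├─╴ │ │ ╶─┤
│· ·│·│· ·│
│ ╶─┤ └─╴ │
│· ·│· · ·│
└───┴─────┘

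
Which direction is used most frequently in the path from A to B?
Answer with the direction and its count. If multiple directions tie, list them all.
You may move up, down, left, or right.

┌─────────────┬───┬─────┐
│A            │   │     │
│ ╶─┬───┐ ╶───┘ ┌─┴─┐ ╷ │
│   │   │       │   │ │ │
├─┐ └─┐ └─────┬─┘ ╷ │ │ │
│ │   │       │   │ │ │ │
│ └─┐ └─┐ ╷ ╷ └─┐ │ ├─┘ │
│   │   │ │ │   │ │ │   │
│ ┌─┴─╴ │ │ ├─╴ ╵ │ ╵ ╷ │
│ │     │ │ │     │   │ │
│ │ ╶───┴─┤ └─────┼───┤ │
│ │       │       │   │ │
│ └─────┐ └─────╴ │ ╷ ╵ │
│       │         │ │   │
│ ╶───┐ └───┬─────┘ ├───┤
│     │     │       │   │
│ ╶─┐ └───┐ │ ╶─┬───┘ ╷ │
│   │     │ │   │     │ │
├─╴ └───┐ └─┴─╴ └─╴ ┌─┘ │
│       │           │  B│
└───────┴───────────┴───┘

Directions: down, right, down, right, down, right, down, left, left, down, right, right, right, down, right, right, right, right, up, left, left, left, up, up, up, right, down, right, down, right, up, up, up, right, down, down, down, right, up, right, down, down, down, left, up, left, down, down, left, left, left, down, right, down, right, right, up, right, up, right, down, down
Counts: {'down': 20, 'right': 21, 'left': 10, 'up': 11}
Most common: right (21 times)

Solution:

┌─────────────┬───┬─────┐
│A            │   │     │
│ ╶─┬───┐ ╶───┘ ┌─┴─┐ ╷ │
│↳ ↓│   │       │↱ ↓│ │ │
├─┐ └─┐ └─────┬─┘ ╷ │ │ │
│ │↳ ↓│    ↱ ↓│  ↑│↓│ │ │
│ └─┐ └─┐ ╷ ╷ └─┐ │ ├─┘ │
│   │↳ ↓│ │↑│↳ ↓│↑│↓│↱ ↓│
│ ┌─┴─╴ │ │ ├─╴ ╵ │ ╵ ╷ │
│ │↓ ← ↲│ │↑│  ↳ ↑│↳ ↑│↓│
│ │ ╶───┴─┤ └─────┼───┤ │
│ │↳ → → ↓│↑ ← ← ↰│↓ ↰│↓│
│ └─────┐ └─────╴ │ ╷ ╵ │
│       │↳ → → → ↑│↓│↑ ↲│
│ ╶───┐ └───┬─────┘ ├───┤
│     │     │↓ ← ← ↲│↱ ↓│
│ ╶─┐ └───┐ │ ╶─┬───┘ ╷ │
│   │     │ │↳ ↓│  ↱ ↑│↓│
├─╴ └───┐ └─┴─╴ └─╴ ┌─┘ │
│       │      ↳ → ↑│  B│
└───────┴───────────┴───┘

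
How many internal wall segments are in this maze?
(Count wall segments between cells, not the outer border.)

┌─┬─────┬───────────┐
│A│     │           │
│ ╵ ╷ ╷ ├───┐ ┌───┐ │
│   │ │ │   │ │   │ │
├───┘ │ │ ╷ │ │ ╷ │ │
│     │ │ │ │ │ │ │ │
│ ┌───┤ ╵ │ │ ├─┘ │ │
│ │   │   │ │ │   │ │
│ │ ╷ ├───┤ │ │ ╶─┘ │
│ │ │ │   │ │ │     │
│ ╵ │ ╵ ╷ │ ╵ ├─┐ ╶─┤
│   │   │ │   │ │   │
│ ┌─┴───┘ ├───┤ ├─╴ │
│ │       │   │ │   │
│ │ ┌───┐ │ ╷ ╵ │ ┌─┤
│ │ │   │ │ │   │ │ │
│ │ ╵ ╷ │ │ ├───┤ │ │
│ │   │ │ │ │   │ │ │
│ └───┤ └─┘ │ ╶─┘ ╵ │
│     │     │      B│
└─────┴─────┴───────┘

Counting internal wall segments:
Total internal walls: 81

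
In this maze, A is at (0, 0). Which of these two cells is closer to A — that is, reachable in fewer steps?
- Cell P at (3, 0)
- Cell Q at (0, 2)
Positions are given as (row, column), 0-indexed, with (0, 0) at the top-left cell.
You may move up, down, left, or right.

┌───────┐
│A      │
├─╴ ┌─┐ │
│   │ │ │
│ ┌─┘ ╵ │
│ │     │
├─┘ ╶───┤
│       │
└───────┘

Shortest path A → P at (3, 0): 9 steps
Shortest path A → Q at (0, 2): 2 steps

Q is closer (2 steps vs 9 steps).

Path to P:

┌───────┐
│A → → ↓│
├─╴ ┌─┐ │
│   │ │↓│
│ ┌─┘ ╵ │
│ │↓ ← ↲│
├─┘ ╶───┤
│P ↲    │
└───────┘

Path to Q:

┌───────┐
│A → Q  │
├─╴ ┌─┐ │
│   │ │ │
│ ┌─┘ ╵ │
│ │     │
├─┘ ╶───┤
│       │
└───────┘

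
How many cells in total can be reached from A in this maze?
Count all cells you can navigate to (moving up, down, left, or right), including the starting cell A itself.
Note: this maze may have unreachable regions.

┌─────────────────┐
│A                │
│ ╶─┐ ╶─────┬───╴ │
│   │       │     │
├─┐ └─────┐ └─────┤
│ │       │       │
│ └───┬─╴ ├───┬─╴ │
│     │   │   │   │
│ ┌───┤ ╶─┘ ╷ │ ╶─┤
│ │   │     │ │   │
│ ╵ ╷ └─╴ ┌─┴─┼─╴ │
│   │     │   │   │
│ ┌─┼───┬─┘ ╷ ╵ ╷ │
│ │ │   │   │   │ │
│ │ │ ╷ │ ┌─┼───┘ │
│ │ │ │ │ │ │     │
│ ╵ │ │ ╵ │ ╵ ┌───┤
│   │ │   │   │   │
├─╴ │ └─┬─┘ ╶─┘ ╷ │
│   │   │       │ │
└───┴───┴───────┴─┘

Using BFS/flood-fill to find all reachable cells from A:
Maze size: 10 × 9 = 90 total cells
All cells are reachable — the maze is fully connected.
Reachable cells: 90

Reachable region (· marks reachable cells):

┌─────────────────┐
│A · · · · · · · ·│
│ ╶─┐ ╶─────┬───╴ │
│· ·│· · · ·│· · ·│
├─┐ └─────┐ └─────┤
│·│· · · ·│· · · ·│
│ └───┬─╴ ├───┬─╴ │
│· · ·│· ·│· ·│· ·│
│ ┌───┤ ╶─┘ ╷ │ ╶─┤
│·│· ·│· · ·│·│· ·│
│ ╵ ╷ └─╴ ┌─┴─┼─╴ │
│· ·│· · ·│· ·│· ·│
│ ┌─┼───┬─┘ ╷ ╵ ╷ │
│·│·│· ·│· ·│· ·│·│
│ │ │ ╷ │ ┌─┼───┘ │
│·│·│·│·│·│·│· · ·│
│ ╵ │ │ ╵ │ ╵ ┌───┤
│· ·│·│· ·│· ·│· ·│
├─╴ │ └─┬─┘ ╶─┘ ╷ │
│· ·│· ·│· · · ·│·│
└───┴───┴───────┴─┘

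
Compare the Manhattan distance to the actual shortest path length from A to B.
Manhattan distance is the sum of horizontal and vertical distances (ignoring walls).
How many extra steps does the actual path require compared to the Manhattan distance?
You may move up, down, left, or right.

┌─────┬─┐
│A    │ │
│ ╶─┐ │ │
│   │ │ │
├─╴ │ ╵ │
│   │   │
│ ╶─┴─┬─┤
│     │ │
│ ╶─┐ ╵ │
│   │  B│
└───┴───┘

Manhattan distance: |4 - 0| + |3 - 0| = 7
Actual path length: 9
Extra steps: 9 - 7 = 2

Solution:

┌─────┬─┐
│A    │ │
│ ╶─┐ │ │
│↳ ↓│ │ │
├─╴ │ ╵ │
│↓ ↲│   │
│ ╶─┴─┬─┤
│↳ → ↓│ │
│ ╶─┐ ╵ │
│   │↳ B│
└───┴───┘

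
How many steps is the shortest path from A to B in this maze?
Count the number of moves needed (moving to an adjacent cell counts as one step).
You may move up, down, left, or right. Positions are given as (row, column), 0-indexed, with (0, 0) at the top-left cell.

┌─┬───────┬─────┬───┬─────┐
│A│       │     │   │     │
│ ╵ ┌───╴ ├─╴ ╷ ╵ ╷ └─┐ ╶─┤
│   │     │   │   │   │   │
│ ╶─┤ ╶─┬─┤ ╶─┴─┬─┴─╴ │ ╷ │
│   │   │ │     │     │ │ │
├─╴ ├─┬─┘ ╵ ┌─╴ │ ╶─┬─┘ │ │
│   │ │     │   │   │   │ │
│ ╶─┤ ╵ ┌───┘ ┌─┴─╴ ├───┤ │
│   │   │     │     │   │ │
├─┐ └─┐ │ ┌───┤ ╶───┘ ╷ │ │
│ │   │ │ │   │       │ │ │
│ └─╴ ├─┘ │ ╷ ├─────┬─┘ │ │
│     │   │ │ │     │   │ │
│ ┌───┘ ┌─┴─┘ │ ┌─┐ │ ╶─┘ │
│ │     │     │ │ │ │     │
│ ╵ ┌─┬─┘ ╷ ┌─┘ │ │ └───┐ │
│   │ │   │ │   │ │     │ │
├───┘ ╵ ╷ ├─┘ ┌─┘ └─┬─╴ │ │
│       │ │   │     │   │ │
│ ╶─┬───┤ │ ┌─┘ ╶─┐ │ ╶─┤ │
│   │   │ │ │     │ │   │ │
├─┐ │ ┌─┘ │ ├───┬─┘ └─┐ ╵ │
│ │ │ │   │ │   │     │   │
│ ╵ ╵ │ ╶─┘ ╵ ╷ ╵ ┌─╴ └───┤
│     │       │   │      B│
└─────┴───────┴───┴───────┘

Using BFS to find shortest path:
Start: (0, 0), End: (12, 12)
Path found:
(0,0) → (1,0) → (2,0) → (2,1) → (3,1) → (3,0) → (4,0) → (4,1) → (5,1) → (5,2) → (6,2) → (6,1) → (6,0) → (7,0) → (8,0) → (8,1) → (7,1) → (7,2) → (7,3) → (6,3) → (6,4) → (5,4) → (4,4) → (4,5) → (4,6) → (3,6) → (3,7) → (2,7) → (2,6) → (2,5) → (1,5) → (1,6) → (0,6) → (0,7) → (1,7) → (1,8) → (0,8) → (0,9) → (1,9) → (1,10) → (2,10) → (2,9) → (2,8) → (3,8) → (3,9) → (4,9) → (4,8) → (4,7) → (5,7) → (5,8) → (5,9) → (5,10) → (4,10) → (4,11) → (5,11) → (6,11) → (6,10) → (7,10) → (7,11) → (7,12) → (8,12) → (9,12) → (10,12) → (11,12) → (11,11) → (10,11) → (10,10) → (9,10) → (9,11) → (8,11) → (8,10) → (8,9) → (7,9) → (6,9) → (6,8) → (6,7) → (7,7) → (8,7) → (8,6) → (9,6) → (9,5) → (10,5) → (11,5) → (12,5) → (12,6) → (11,6) → (11,7) → (12,7) → (12,8) → (11,8) → (11,9) → (11,10) → (12,10) → (12,11) → (12,12)
Number of steps: 94

Solution:

┌─┬───────┬─────┬───┬─────┐
│A│       │  ↱ ↓│↱ ↓│     │
│ ╵ ┌───╴ ├─╴ ╷ ╵ ╷ └─┐ ╶─┤
│↓  │     │↱ ↑│↳ ↑│↳ ↓│   │
│ ╶─┤ ╶─┬─┤ ╶─┴─┬─┴─╴ │ ╷ │
│↳ ↓│   │ │↑ ← ↰│↓ ← ↲│ │ │
├─╴ ├─┬─┘ ╵ ┌─╴ │ ╶─┬─┘ │ │
│↓ ↲│ │     │↱ ↑│↳ ↓│   │ │
│ ╶─┤ ╵ ┌───┘ ┌─┴─╴ ├───┤ │
│↳ ↓│   │↱ → ↑│↓ ← ↲│↱ ↓│ │
├─┐ └─┐ │ ┌───┤ ╶───┘ ╷ │ │
│ │↳ ↓│ │↑│   │↳ → → ↑│↓│ │
│ └─╴ ├─┘ │ ╷ ├─────┬─┘ │ │
│↓ ← ↲│↱ ↑│ │ │↓ ← ↰│↓ ↲│ │
│ ┌───┘ ┌─┴─┘ │ ┌─┐ │ ╶─┘ │
│↓│↱ → ↑│     │↓│ │↑│↳ → ↓│
│ ╵ ┌─┬─┘ ╷ ┌─┘ │ │ └───┐ │
│↳ ↑│ │   │ │↓ ↲│ │↑ ← ↰│↓│
├───┘ ╵ ╷ ├─┘ ┌─┘ └─┬─╴ │ │
│       │ │↓ ↲│     │↱ ↑│↓│
│ ╶─┬───┤ │ ┌─┘ ╶─┐ │ ╶─┤ │
│   │   │ │↓│     │ │↑ ↰│↓│
├─┐ │ ┌─┘ │ ├───┬─┘ └─┐ ╵ │
│ │ │ │   │↓│↱ ↓│↱ → ↓│↑ ↲│
│ ╵ ╵ │ ╶─┘ ╵ ╷ ╵ ┌─╴ └───┤
│     │    ↳ ↑│↳ ↑│  ↳ → B│
└─────┴───────┴───┴───────┘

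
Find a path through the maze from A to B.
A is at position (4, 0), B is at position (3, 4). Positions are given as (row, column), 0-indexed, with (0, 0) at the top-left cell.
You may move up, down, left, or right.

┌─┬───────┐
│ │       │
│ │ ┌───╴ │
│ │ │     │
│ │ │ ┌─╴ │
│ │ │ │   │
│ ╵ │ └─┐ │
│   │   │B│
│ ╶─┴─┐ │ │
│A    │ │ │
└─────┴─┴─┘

Finding the shortest path from (4, 0) to (3, 4):
Path length: 11 steps
Directions: up → right → up → up → up → right → right → right → down → down → down

Solution:

┌─┬───────┐
│ │↱ → → ↓│
│ │ ┌───╴ │
│ │↑│    ↓│
│ │ │ ┌─╴ │
│ │↑│ │  ↓│
│ ╵ │ └─┐ │
│↱ ↑│   │B│
│ ╶─┴─┐ │ │
│A    │ │ │
└─────┴─┴─┘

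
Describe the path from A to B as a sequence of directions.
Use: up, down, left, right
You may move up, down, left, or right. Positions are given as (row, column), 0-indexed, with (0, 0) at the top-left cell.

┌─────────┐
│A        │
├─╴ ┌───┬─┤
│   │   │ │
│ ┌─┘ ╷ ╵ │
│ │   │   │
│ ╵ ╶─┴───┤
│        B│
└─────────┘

Finding the path and converting it to directions:
Path through cells: (0,0) → (0,1) → (1,1) → (1,0) → (2,0) → (3,0) → (3,1) → (3,2) → (3,3) → (3,4)
Directions: right, down, left, down, down, right, right, right, right

Solution:

┌─────────┐
│A ↓      │
├─╴ ┌───┬─┤
│↓ ↲│   │ │
│ ┌─┘ ╷ ╵ │
│↓│   │   │
│ ╵ ╶─┴───┤
│↳ → → → B│
└─────────┘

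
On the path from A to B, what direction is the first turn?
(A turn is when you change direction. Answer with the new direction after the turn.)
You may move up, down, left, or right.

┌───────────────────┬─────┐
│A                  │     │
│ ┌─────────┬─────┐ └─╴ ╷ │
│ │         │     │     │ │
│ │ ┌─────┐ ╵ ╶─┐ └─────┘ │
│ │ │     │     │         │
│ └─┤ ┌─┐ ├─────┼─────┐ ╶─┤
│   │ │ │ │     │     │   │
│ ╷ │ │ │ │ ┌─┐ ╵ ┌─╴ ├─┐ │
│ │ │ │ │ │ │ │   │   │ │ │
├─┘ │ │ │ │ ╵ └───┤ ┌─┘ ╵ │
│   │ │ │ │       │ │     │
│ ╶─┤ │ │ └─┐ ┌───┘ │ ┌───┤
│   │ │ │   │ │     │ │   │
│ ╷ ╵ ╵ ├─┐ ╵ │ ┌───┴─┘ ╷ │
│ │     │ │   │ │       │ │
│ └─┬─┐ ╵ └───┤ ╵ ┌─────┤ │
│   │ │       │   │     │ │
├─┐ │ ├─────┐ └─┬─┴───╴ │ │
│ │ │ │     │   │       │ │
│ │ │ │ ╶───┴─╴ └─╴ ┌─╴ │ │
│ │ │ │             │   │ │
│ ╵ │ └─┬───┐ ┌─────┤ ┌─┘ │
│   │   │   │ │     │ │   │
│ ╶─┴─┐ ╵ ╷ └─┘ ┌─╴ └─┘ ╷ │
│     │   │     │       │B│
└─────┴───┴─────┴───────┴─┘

Directions: down, down, down, right, down, down, left, down, right, down, right, up, up, up, up, up, right, right, down, down, down, down, right, down, right, up, up, left, up, up, right, right, down, right, up, right, right, down, left, down, down, left, left, down, down, right, up, right, right, right, up, right, down, down, down, down, down, down
First turn direction: right

Solution:

┌───────────────────┬─────┐
│A                  │     │
│ ┌─────────┬─────┐ └─╴ ╷ │
│↓│         │     │     │ │
│ │ ┌─────┐ ╵ ╶─┐ └─────┘ │
│↓│ │↱ → ↓│     │         │
│ └─┤ ┌─┐ ├─────┼─────┐ ╶─┤
│↳ ↓│↑│ │↓│↱ → ↓│↱ → ↓│   │
│ ╷ │ │ │ │ ┌─┐ ╵ ┌─╴ ├─┐ │
│ │↓│↑│ │↓│↑│ │↳ ↑│↓ ↲│ │ │
├─┘ │ │ │ │ ╵ └───┤ ┌─┘ ╵ │
│↓ ↲│↑│ │↓│↑ ↰    │↓│     │
│ ╶─┤ │ │ └─┐ ┌───┘ │ ┌───┤
│↳ ↓│↑│ │↳ ↓│↑│↓ ← ↲│ │↱ ↓│
│ ╷ ╵ ╵ ├─┐ ╵ │ ┌───┴─┘ ╷ │
│ │↳ ↑  │ │↳ ↑│↓│↱ → → ↑│↓│
│ └─┬─┐ ╵ └───┤ ╵ ┌─────┤ │
│   │ │       │↳ ↑│     │↓│
├─┐ │ ├─────┐ └─┬─┴───╴ │ │
│ │ │ │     │   │       │↓│
│ │ │ │ ╶───┴─╴ └─╴ ┌─╴ │ │
│ │ │ │             │   │↓│
│ ╵ │ └─┬───┐ ┌─────┤ ┌─┘ │
│   │   │   │ │     │ │  ↓│
│ ╶─┴─┐ ╵ ╷ └─┘ ┌─╴ └─┘ ╷ │
│     │   │     │       │B│
└─────┴───┴─────┴───────┴─┘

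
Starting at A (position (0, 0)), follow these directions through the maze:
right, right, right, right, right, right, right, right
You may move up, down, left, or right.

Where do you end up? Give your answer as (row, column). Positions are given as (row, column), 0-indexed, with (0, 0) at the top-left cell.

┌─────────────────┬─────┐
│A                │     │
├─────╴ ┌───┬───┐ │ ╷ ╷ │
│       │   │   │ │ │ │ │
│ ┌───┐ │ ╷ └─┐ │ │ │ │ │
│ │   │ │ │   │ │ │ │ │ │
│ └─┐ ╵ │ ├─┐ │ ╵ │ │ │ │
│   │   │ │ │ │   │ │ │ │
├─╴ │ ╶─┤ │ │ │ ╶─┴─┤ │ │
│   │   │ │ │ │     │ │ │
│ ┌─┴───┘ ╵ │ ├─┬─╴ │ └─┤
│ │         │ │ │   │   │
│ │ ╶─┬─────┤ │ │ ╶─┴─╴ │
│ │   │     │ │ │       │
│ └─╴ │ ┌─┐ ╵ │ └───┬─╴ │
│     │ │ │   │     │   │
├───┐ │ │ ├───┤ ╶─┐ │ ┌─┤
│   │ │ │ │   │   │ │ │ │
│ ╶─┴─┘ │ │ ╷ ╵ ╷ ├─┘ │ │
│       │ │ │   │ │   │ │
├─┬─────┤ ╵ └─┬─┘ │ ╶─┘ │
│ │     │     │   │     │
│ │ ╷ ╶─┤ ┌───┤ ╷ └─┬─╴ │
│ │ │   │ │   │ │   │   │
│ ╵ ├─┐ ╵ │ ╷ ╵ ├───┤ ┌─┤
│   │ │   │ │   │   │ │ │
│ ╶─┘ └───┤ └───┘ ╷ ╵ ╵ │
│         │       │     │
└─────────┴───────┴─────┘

Following directions step by step:
Start: (0, 0)
  right: (0, 0) → (0, 1)
  right: (0, 1) → (0, 2)
  right: (0, 2) → (0, 3)
  right: (0, 3) → (0, 4)
  right: (0, 4) → (0, 5)
  right: (0, 5) → (0, 6)
  right: (0, 6) → (0, 7)
  right: (0, 7) → (0, 8)
Final position: (0, 8)

Path taken:

┌─────────────────┬─────┐
│A → → → → → → → B│     │
├─────╴ ┌───┬───┐ │ ╷ ╷ │
│       │   │   │ │ │ │ │
│ ┌───┐ │ ╷ └─┐ │ │ │ │ │
│ │   │ │ │   │ │ │ │ │ │
│ └─┐ ╵ │ ├─┐ │ ╵ │ │ │ │
│   │   │ │ │ │   │ │ │ │
├─╴ │ ╶─┤ │ │ │ ╶─┴─┤ │ │
│   │   │ │ │ │     │ │ │
│ ┌─┴───┘ ╵ │ ├─┬─╴ │ └─┤
│ │         │ │ │   │   │
│ │ ╶─┬─────┤ │ │ ╶─┴─╴ │
│ │   │     │ │ │       │
│ └─╴ │ ┌─┐ ╵ │ └───┬─╴ │
│     │ │ │   │     │   │
├───┐ │ │ ├───┤ ╶─┐ │ ┌─┤
│   │ │ │ │   │   │ │ │ │
│ ╶─┴─┘ │ │ ╷ ╵ ╷ ├─┘ │ │
│       │ │ │   │ │   │ │
├─┬─────┤ ╵ └─┬─┘ │ ╶─┘ │
│ │     │     │   │     │
│ │ ╷ ╶─┤ ┌───┤ ╷ └─┬─╴ │
│ │ │   │ │   │ │   │   │
│ ╵ ├─┐ ╵ │ ╷ ╵ ├───┤ ┌─┤
│   │ │   │ │   │   │ │ │
│ ╶─┘ └───┤ └───┘ ╷ ╵ ╵ │
│         │       │     │
└─────────┴───────┴─────┘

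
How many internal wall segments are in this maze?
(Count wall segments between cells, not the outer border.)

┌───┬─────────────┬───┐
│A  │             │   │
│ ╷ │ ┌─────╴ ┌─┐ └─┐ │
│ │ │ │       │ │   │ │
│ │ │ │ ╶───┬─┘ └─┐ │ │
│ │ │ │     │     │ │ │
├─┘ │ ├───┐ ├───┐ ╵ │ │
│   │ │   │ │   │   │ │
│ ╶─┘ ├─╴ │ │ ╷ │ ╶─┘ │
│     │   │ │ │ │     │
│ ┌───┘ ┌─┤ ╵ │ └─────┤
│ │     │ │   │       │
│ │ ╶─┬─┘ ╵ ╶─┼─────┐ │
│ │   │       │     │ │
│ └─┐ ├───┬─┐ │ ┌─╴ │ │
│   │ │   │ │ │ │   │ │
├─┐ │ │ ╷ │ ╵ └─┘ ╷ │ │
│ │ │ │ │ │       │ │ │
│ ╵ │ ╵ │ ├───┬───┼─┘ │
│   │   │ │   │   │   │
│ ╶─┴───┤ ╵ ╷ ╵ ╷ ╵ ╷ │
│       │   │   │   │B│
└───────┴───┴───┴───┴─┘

Counting internal wall segments:
Total internal walls: 100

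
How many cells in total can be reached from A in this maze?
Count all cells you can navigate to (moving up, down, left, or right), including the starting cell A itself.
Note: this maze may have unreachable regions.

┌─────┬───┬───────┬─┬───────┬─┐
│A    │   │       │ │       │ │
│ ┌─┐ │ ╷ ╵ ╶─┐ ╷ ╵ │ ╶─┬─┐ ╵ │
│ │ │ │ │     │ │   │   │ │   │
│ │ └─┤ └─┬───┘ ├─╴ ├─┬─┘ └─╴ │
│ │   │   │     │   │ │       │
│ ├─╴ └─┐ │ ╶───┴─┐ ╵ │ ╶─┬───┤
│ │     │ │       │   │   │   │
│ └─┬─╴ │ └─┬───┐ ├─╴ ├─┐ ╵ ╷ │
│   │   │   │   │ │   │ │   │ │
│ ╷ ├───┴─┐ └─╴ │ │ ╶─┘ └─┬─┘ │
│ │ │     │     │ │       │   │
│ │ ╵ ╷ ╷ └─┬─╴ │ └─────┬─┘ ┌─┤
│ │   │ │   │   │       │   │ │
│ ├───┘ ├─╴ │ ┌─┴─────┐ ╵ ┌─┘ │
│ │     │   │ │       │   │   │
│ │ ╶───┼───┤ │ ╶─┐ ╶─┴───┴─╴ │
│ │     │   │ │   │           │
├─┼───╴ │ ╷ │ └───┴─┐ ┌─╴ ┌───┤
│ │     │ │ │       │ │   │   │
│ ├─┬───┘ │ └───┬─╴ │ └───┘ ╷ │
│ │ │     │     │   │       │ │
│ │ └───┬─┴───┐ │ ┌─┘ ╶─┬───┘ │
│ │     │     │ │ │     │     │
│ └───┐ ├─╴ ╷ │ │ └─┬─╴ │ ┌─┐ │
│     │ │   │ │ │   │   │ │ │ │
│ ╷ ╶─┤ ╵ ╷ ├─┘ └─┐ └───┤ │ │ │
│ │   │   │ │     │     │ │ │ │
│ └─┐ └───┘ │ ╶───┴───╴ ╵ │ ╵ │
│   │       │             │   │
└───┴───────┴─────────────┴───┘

Using BFS/flood-fill to find all reachable cells from A:
Maze size: 15 × 15 = 225 total cells
192 cell(s) are walled off and cannot be reached from A.
Reachable cells: 33

Reachable region (· marks reachable cells):

┌─────┬───┬───────┬─┬───────┬─┐
│A · ·│   │       │ │       │ │
│ ┌─┐ │ ╷ ╵ ╶─┐ ╷ ╵ │ ╶─┬─┐ ╵ │
│·│ │·│ │     │ │   │   │ │   │
│ │ └─┤ └─┬───┘ ├─╴ ├─┬─┘ └─╴ │
│·│   │   │     │   │ │       │
│ ├─╴ └─┐ │ ╶───┴─┐ ╵ │ ╶─┬───┤
│·│     │ │       │   │   │   │
│ └─┬─╴ │ └─┬───┐ ├─╴ ├─┐ ╵ ╷ │
│· ·│   │   │   │ │   │ │   │ │
│ ╷ ├───┴─┐ └─╴ │ │ ╶─┘ └─┬─┘ │
│·│·│· · ·│     │ │       │   │
│ │ ╵ ╷ ╷ └─┬─╴ │ └─────┬─┘ ┌─┤
│·│· ·│·│· ·│   │       │   │ │
│ ├───┘ ├─╴ │ ┌─┴─────┐ ╵ ┌─┘ │
│·│· · ·│· ·│ │       │   │   │
│ │ ╶───┼───┤ │ ╶─┐ ╶─┴───┴─╴ │
│·│· · ·│   │ │   │           │
├─┼───╴ │ ╷ │ └───┴─┐ ┌─╴ ┌───┤
│ │· · ·│ │ │       │ │   │   │
│ ├─┬───┘ │ └───┬─╴ │ └───┘ ╷ │
│ │ │     │     │   │       │ │
│ │ └───┬─┴───┐ │ ┌─┘ ╶─┬───┘ │
│ │     │     │ │ │     │     │
│ └───┐ ├─╴ ╷ │ │ └─┬─╴ │ ┌─┐ │
│     │ │   │ │ │   │   │ │ │ │
│ ╷ ╶─┤ ╵ ╷ ├─┘ └─┐ └───┤ │ │ │
│ │   │   │ │     │     │ │ │ │
│ └─┐ └───┘ │ ╶───┴───╴ ╵ │ ╵ │
│   │       │             │   │
└───┴───────┴─────────────┴───┘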